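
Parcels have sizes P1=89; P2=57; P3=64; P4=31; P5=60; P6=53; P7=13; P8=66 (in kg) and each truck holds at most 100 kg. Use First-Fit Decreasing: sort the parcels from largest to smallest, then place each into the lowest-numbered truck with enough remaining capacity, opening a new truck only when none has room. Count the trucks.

6

Sorted descending: 89, 66, 64, 60, 57, 53, 31, 13.
truck 1: place 89 kg, 11 kg left
truck 2: place 66 kg, 34 kg left
truck 3: place 64 kg, 36 kg left
truck 4: place 60 kg, 40 kg left
truck 5: place 57 kg, 43 kg left
truck 6: place 53 kg, 47 kg left
truck 2: place 31 kg, 3 kg left
truck 3: place 13 kg, 23 kg left
Final trucks: [89] [66,31] [64,13] [60] [57] [53].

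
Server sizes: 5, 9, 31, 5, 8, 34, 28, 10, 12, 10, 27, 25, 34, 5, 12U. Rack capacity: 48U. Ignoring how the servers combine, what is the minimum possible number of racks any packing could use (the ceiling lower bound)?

Total size = 5 + 9 + 31 + 5 + 8 + 34 + 28 + 10 + 12 + 10 + 27 + 25 + 34 + 5 + 12 = 255U.
⌈255 / 48⌉ = 6.

6 racks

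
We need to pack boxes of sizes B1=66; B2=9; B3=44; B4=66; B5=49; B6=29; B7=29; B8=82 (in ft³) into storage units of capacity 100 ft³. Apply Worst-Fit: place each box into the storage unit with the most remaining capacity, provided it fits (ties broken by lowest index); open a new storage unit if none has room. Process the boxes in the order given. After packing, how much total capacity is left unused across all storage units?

storage unit 1: place B1 (66 ft³), 34 ft³ left
storage unit 1: place B2 (9 ft³), 25 ft³ left
storage unit 2: place B3 (44 ft³), 56 ft³ left
storage unit 3: place B4 (66 ft³), 34 ft³ left
storage unit 2: place B5 (49 ft³), 7 ft³ left
storage unit 3: place B6 (29 ft³), 5 ft³ left
storage unit 4: place B7 (29 ft³), 71 ft³ left
storage unit 5: place B8 (82 ft³), 18 ft³ left
5 storage units × 100 ft³ = 500 ft³; used 374 ft³; unused 126 ft³.

126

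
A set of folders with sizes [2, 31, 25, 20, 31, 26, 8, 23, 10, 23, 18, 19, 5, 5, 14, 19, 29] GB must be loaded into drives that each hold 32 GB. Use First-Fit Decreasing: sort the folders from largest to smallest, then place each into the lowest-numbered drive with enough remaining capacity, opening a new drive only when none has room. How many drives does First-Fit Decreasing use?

Sorted descending: 31, 31, 29, 26, 25, 23, 23, 20, 19, 19, 18, 14, 10, 8, 5, 5, 2.
31 GB → drive 1 (remaining 1 GB)
31 GB → drive 2 (remaining 1 GB)
29 GB → drive 3 (remaining 3 GB)
26 GB → drive 4 (remaining 6 GB)
25 GB → drive 5 (remaining 7 GB)
23 GB → drive 6 (remaining 9 GB)
23 GB → drive 7 (remaining 9 GB)
20 GB → drive 8 (remaining 12 GB)
19 GB → drive 9 (remaining 13 GB)
19 GB → drive 10 (remaining 13 GB)
18 GB → drive 11 (remaining 14 GB)
14 GB → drive 11 (remaining 0 GB)
10 GB → drive 8 (remaining 2 GB)
8 GB → drive 6 (remaining 1 GB)
5 GB → drive 4 (remaining 1 GB)
5 GB → drive 5 (remaining 2 GB)
2 GB → drive 3 (remaining 1 GB)

11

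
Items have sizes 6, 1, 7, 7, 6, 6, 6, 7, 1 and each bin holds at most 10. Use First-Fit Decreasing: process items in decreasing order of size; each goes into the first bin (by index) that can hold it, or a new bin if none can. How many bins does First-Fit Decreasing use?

7 bins

Sorted descending: 7, 7, 7, 6, 6, 6, 6, 1, 1.
bin 1: place 7, 3 left
bin 2: place 7, 3 left
bin 3: place 7, 3 left
bin 4: place 6, 4 left
bin 5: place 6, 4 left
bin 6: place 6, 4 left
bin 7: place 6, 4 left
bin 1: place 1, 2 left
bin 1: place 1, 1 left
Final bins: [7,1,1] [7] [7] [6] [6] [6] [6].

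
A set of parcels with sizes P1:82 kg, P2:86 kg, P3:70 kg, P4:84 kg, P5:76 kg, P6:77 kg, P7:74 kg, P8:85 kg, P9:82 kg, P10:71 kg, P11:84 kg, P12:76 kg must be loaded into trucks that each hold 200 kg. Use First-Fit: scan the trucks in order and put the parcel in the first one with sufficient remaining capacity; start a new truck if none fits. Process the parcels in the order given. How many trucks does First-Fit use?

Put P1 (82 kg) in truck 1; 118 kg remain.
Put P2 (86 kg) in truck 1; 32 kg remain.
Put P3 (70 kg) in truck 2; 130 kg remain.
Put P4 (84 kg) in truck 2; 46 kg remain.
Put P5 (76 kg) in truck 3; 124 kg remain.
Put P6 (77 kg) in truck 3; 47 kg remain.
Put P7 (74 kg) in truck 4; 126 kg remain.
Put P8 (85 kg) in truck 4; 41 kg remain.
Put P9 (82 kg) in truck 5; 118 kg remain.
Put P10 (71 kg) in truck 5; 47 kg remain.
Put P11 (84 kg) in truck 6; 116 kg remain.
Put P12 (76 kg) in truck 6; 40 kg remain.
Final trucks: [82,86] [70,84] [76,77] [74,85] [82,71] [84,76].

6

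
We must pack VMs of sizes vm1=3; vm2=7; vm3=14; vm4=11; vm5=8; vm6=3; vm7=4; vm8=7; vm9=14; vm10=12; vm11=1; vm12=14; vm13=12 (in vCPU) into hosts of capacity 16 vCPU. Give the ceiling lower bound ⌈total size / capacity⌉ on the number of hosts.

Total size = 3 + 7 + 14 + 11 + 8 + 3 + 4 + 7 + 14 + 12 + 1 + 14 + 12 = 110 vCPU.
⌈110 / 16⌉ = 7.

7 hosts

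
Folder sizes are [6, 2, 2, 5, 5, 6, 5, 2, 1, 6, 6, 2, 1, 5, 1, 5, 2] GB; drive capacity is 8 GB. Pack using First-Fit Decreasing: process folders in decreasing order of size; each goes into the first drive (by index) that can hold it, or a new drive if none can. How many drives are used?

Sorted descending: 6, 6, 6, 6, 5, 5, 5, 5, 5, 2, 2, 2, 2, 2, 1, 1, 1.
Put 6 GB in drive 1; 2 GB remain.
Put 6 GB in drive 2; 2 GB remain.
Put 6 GB in drive 3; 2 GB remain.
Put 6 GB in drive 4; 2 GB remain.
Put 5 GB in drive 5; 3 GB remain.
Put 5 GB in drive 6; 3 GB remain.
Put 5 GB in drive 7; 3 GB remain.
Put 5 GB in drive 8; 3 GB remain.
Put 5 GB in drive 9; 3 GB remain.
Put 2 GB in drive 1; 0 GB remain.
Put 2 GB in drive 2; 0 GB remain.
Put 2 GB in drive 3; 0 GB remain.
Put 2 GB in drive 4; 0 GB remain.
Put 2 GB in drive 5; 1 GB remain.
Put 1 GB in drive 5; 0 GB remain.
Put 1 GB in drive 6; 2 GB remain.
Put 1 GB in drive 6; 1 GB remain.
Final drives: [6,2] [6,2] [6,2] [6,2] [5,2,1] [5,1,1] [5] [5] [5].

9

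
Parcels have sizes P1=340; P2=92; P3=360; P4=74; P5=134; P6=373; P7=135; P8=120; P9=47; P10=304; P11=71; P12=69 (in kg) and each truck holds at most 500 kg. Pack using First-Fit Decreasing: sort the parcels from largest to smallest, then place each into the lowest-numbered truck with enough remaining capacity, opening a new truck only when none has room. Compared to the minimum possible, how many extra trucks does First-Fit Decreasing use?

First-Fit Decreasing: [373,120] [360,135] [340,134] [304,92,74] [71,69,47] → 5 trucks.
Total size 2119 kg; any packing needs at least ⌈2119/500⌉ = 5 trucks.
So 5 is already optimal.

0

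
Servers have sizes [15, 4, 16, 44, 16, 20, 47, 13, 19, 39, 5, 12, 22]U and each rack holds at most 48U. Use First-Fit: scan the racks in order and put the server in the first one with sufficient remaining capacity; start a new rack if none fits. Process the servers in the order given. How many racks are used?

7

Put 15U in rack 1; 33U remain.
Put 4U in rack 1; 29U remain.
Put 16U in rack 1; 13U remain.
Put 44U in rack 2; 4U remain.
Put 16U in rack 3; 32U remain.
Put 20U in rack 3; 12U remain.
Put 47U in rack 4; 1U remain.
Put 13U in rack 1; 0U remain.
Put 19U in rack 5; 29U remain.
Put 39U in rack 6; 9U remain.
Put 5U in rack 3; 7U remain.
Put 12U in rack 5; 17U remain.
Put 22U in rack 7; 26U remain.
Final racks: [15,4,16,13] [44] [16,20,5] [47] [19,12] [39] [22].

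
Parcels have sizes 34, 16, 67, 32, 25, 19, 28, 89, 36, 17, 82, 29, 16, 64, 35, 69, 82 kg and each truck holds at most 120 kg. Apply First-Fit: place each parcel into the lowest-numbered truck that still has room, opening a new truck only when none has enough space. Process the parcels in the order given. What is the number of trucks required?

34 kg → truck 1 (remaining 86 kg)
16 kg → truck 1 (remaining 70 kg)
67 kg → truck 1 (remaining 3 kg)
32 kg → truck 2 (remaining 88 kg)
25 kg → truck 2 (remaining 63 kg)
19 kg → truck 2 (remaining 44 kg)
28 kg → truck 2 (remaining 16 kg)
89 kg → truck 3 (remaining 31 kg)
36 kg → truck 4 (remaining 84 kg)
17 kg → truck 3 (remaining 14 kg)
82 kg → truck 4 (remaining 2 kg)
29 kg → truck 5 (remaining 91 kg)
16 kg → truck 2 (remaining 0 kg)
64 kg → truck 5 (remaining 27 kg)
35 kg → truck 6 (remaining 85 kg)
69 kg → truck 6 (remaining 16 kg)
82 kg → truck 7 (remaining 38 kg)
Final trucks: [34,16,67] [32,25,19,28,16] [89,17] [36,82] [29,64] [35,69] [82].

7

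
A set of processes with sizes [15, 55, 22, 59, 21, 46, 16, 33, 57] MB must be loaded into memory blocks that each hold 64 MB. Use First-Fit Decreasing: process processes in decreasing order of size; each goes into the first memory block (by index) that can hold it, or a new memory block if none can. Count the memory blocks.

Sorted descending: 59, 57, 55, 46, 33, 22, 21, 16, 15.
59 MB → memory block 1 (remaining 5 MB)
57 MB → memory block 2 (remaining 7 MB)
55 MB → memory block 3 (remaining 9 MB)
46 MB → memory block 4 (remaining 18 MB)
33 MB → memory block 5 (remaining 31 MB)
22 MB → memory block 5 (remaining 9 MB)
21 MB → memory block 6 (remaining 43 MB)
16 MB → memory block 4 (remaining 2 MB)
15 MB → memory block 6 (remaining 28 MB)

6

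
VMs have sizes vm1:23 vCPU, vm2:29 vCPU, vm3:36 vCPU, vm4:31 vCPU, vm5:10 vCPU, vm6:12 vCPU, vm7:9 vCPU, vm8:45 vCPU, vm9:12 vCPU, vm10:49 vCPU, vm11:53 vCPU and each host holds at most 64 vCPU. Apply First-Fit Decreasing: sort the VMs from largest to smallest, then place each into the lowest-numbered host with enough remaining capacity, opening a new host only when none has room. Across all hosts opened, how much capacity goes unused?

75

Sorted descending: 53, 49, 45, 36, 31, 29, 23, 12, 12, 10, 9.
Put 53 vCPU in host 1; 11 vCPU remain.
Put 49 vCPU in host 2; 15 vCPU remain.
Put 45 vCPU in host 3; 19 vCPU remain.
Put 36 vCPU in host 4; 28 vCPU remain.
Put 31 vCPU in host 5; 33 vCPU remain.
Put 29 vCPU in host 5; 4 vCPU remain.
Put 23 vCPU in host 4; 5 vCPU remain.
Put 12 vCPU in host 2; 3 vCPU remain.
Put 12 vCPU in host 3; 7 vCPU remain.
Put 10 vCPU in host 1; 1 vCPU remain.
Put 9 vCPU in host 6; 55 vCPU remain.
6 hosts × 64 vCPU = 384 vCPU; used 309 vCPU; unused 75 vCPU.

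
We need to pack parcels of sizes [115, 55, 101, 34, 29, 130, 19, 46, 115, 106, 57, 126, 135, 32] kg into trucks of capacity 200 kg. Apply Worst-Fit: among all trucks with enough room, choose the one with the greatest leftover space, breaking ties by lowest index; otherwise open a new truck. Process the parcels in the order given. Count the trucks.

115 kg → truck 1 (remaining 85 kg)
55 kg → truck 1 (remaining 30 kg)
101 kg → truck 2 (remaining 99 kg)
34 kg → truck 2 (remaining 65 kg)
29 kg → truck 2 (remaining 36 kg)
130 kg → truck 3 (remaining 70 kg)
19 kg → truck 3 (remaining 51 kg)
46 kg → truck 3 (remaining 5 kg)
115 kg → truck 4 (remaining 85 kg)
106 kg → truck 5 (remaining 94 kg)
57 kg → truck 5 (remaining 37 kg)
126 kg → truck 6 (remaining 74 kg)
135 kg → truck 7 (remaining 65 kg)
32 kg → truck 4 (remaining 53 kg)

7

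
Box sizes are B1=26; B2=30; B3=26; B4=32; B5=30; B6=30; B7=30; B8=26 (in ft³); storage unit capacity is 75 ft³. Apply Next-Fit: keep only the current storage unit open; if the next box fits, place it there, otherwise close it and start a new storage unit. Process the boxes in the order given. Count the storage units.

4

Put B1 (26 ft³) in storage unit 1; 49 ft³ remain.
Put B2 (30 ft³) in storage unit 1; 19 ft³ remain.
Put B3 (26 ft³) in storage unit 2; 49 ft³ remain.
Put B4 (32 ft³) in storage unit 2; 17 ft³ remain.
Put B5 (30 ft³) in storage unit 3; 45 ft³ remain.
Put B6 (30 ft³) in storage unit 3; 15 ft³ remain.
Put B7 (30 ft³) in storage unit 4; 45 ft³ remain.
Put B8 (26 ft³) in storage unit 4; 19 ft³ remain.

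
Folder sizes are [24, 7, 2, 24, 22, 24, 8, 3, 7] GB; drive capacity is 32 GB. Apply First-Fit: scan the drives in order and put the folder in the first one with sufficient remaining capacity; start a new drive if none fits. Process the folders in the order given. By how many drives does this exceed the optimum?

0

First-Fit: [24,7] [2,24,3] [22,8] [24,7] → 4 drives.
Total size 121 GB; any packing needs at least ⌈121/32⌉ = 4 drives.
So 4 is already optimal.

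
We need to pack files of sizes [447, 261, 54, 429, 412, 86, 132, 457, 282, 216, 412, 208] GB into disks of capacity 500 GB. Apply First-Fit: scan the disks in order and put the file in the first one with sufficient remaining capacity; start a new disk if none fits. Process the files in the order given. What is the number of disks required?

8 disks

disk 1: place 447 GB, 53 GB left
disk 2: place 261 GB, 239 GB left
disk 2: place 54 GB, 185 GB left
disk 3: place 429 GB, 71 GB left
disk 4: place 412 GB, 88 GB left
disk 2: place 86 GB, 99 GB left
disk 5: place 132 GB, 368 GB left
disk 6: place 457 GB, 43 GB left
disk 5: place 282 GB, 86 GB left
disk 7: place 216 GB, 284 GB left
disk 8: place 412 GB, 88 GB left
disk 7: place 208 GB, 76 GB left
Final disks: [447] [261,54,86] [429] [412] [132,282] [457] [216,208] [412].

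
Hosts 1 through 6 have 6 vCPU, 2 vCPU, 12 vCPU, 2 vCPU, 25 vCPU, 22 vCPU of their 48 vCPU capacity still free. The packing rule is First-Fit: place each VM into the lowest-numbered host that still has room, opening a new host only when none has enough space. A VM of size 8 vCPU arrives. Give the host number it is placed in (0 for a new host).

Hosts with room: host 3 (12 vCPU), host 5 (25 vCPU), host 6 (22 vCPU).
The first with room is host 3.

3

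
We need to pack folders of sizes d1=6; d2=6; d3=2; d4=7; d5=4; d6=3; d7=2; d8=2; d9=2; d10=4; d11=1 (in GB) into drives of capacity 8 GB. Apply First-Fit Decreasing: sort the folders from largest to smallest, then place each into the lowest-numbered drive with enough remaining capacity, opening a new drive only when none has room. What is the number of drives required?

5

Sorted descending: 7, 6, 6, 4, 4, 3, 2, 2, 2, 2, 1.
drive 1: place 7 GB, 1 GB left
drive 2: place 6 GB, 2 GB left
drive 3: place 6 GB, 2 GB left
drive 4: place 4 GB, 4 GB left
drive 4: place 4 GB, 0 GB left
drive 5: place 3 GB, 5 GB left
drive 2: place 2 GB, 0 GB left
drive 3: place 2 GB, 0 GB left
drive 5: place 2 GB, 3 GB left
drive 5: place 2 GB, 1 GB left
drive 1: place 1 GB, 0 GB left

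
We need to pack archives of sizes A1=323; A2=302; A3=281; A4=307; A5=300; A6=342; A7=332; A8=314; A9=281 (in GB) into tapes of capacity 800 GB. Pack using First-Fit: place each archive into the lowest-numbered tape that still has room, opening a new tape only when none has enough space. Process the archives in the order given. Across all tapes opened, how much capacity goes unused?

1218

tape 1: place A1 (323 GB), 477 GB left
tape 1: place A2 (302 GB), 175 GB left
tape 2: place A3 (281 GB), 519 GB left
tape 2: place A4 (307 GB), 212 GB left
tape 3: place A5 (300 GB), 500 GB left
tape 3: place A6 (342 GB), 158 GB left
tape 4: place A7 (332 GB), 468 GB left
tape 4: place A8 (314 GB), 154 GB left
tape 5: place A9 (281 GB), 519 GB left
5 tapes × 800 GB = 4000 GB; used 2782 GB; unused 1218 GB.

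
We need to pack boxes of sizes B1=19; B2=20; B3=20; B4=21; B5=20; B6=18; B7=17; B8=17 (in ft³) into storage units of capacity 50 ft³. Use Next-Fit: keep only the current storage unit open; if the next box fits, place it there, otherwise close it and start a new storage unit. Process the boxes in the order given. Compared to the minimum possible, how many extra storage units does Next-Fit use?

Next-Fit: [19,20] [20,21] [20,18] [17,17] → 4 storage units.
Total size 152 ft³; any packing needs at least ⌈152/50⌉ = 4 storage units.
So 4 is already optimal.

0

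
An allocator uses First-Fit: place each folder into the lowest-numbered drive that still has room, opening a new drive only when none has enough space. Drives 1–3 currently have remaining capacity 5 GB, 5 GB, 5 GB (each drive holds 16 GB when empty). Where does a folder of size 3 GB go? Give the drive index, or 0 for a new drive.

Drives with room: drive 1 (5 GB), drive 2 (5 GB), drive 3 (5 GB).
The first with room is drive 1.

1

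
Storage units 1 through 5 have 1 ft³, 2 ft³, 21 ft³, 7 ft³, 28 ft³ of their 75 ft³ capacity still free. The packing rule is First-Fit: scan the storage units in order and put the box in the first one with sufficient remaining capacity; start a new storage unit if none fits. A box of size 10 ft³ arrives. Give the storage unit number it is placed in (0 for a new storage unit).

Storage units with room: storage unit 3 (21 ft³), storage unit 5 (28 ft³).
The first with room is storage unit 3.

3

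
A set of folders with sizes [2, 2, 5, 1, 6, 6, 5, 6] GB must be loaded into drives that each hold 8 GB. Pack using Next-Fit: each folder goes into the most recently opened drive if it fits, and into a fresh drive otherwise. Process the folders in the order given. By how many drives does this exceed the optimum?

1

Next-Fit: [2,2] [5,1] [6] [6] [5] [6] → 6 drives.
Total size 33 GB; any packing needs at least ⌈33/8⌉ = 5 drives.
An optimal packing achieves that bound: [6,2] [6,2] [6,1] [5] [5] → 5 drives.
Excess: 6 − 5 = 1.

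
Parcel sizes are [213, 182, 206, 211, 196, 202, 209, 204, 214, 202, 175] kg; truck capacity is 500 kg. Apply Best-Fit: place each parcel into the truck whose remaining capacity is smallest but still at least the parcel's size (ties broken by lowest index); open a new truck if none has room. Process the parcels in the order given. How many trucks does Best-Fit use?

truck 1: place 213 kg, 287 kg left
truck 1: place 182 kg, 105 kg left
truck 2: place 206 kg, 294 kg left
truck 2: place 211 kg, 83 kg left
truck 3: place 196 kg, 304 kg left
truck 3: place 202 kg, 102 kg left
truck 4: place 209 kg, 291 kg left
truck 4: place 204 kg, 87 kg left
truck 5: place 214 kg, 286 kg left
truck 5: place 202 kg, 84 kg left
truck 6: place 175 kg, 325 kg left

6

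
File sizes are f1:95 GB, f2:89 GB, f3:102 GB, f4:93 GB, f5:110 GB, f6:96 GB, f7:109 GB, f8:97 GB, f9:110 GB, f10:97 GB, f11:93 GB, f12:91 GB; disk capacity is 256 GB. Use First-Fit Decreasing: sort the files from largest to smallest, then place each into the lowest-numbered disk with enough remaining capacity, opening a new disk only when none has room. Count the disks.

6 disks

Sorted descending: 110, 110, 109, 102, 97, 97, 96, 95, 93, 93, 91, 89.
Put 110 GB in disk 1; 146 GB remain.
Put 110 GB in disk 1; 36 GB remain.
Put 109 GB in disk 2; 147 GB remain.
Put 102 GB in disk 2; 45 GB remain.
Put 97 GB in disk 3; 159 GB remain.
Put 97 GB in disk 3; 62 GB remain.
Put 96 GB in disk 4; 160 GB remain.
Put 95 GB in disk 4; 65 GB remain.
Put 93 GB in disk 5; 163 GB remain.
Put 93 GB in disk 5; 70 GB remain.
Put 91 GB in disk 6; 165 GB remain.
Put 89 GB in disk 6; 76 GB remain.
Final disks: [110,110] [109,102] [97,97] [96,95] [93,93] [91,89].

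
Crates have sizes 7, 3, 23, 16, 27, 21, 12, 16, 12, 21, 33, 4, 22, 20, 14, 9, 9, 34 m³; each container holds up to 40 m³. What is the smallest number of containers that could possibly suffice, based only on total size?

8

Total size = 7 + 3 + 23 + 16 + 27 + 21 + 12 + 16 + 12 + 21 + 33 + 4 + 22 + 20 + 14 + 9 + 9 + 34 = 303 m³.
⌈303 / 40⌉ = 8.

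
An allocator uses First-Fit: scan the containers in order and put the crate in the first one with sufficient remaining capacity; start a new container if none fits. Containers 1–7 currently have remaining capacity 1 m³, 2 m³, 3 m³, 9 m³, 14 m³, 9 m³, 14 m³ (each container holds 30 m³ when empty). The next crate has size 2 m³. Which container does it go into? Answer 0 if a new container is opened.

Containers with room: container 2 (2 m³), container 3 (3 m³), container 4 (9 m³), container 5 (14 m³), container 6 (9 m³), container 7 (14 m³).
The first with room is container 2.

2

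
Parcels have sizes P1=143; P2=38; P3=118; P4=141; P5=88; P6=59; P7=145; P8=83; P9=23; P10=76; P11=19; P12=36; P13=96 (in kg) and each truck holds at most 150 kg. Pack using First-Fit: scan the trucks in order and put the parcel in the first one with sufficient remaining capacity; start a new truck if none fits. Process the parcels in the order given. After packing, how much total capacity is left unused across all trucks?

P1 (143 kg) → truck 1 (remaining 7 kg)
P2 (38 kg) → truck 2 (remaining 112 kg)
P3 (118 kg) → truck 3 (remaining 32 kg)
P4 (141 kg) → truck 4 (remaining 9 kg)
P5 (88 kg) → truck 2 (remaining 24 kg)
P6 (59 kg) → truck 5 (remaining 91 kg)
P7 (145 kg) → truck 6 (remaining 5 kg)
P8 (83 kg) → truck 5 (remaining 8 kg)
P9 (23 kg) → truck 2 (remaining 1 kg)
P10 (76 kg) → truck 7 (remaining 74 kg)
P11 (19 kg) → truck 3 (remaining 13 kg)
P12 (36 kg) → truck 7 (remaining 38 kg)
P13 (96 kg) → truck 8 (remaining 54 kg)
8 trucks × 150 kg = 1200 kg; used 1065 kg; unused 135 kg.

135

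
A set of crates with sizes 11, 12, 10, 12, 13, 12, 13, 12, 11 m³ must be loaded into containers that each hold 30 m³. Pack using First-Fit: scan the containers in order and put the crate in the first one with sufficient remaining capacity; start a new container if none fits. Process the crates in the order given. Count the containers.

11 m³ → container 1 (remaining 19 m³)
12 m³ → container 1 (remaining 7 m³)
10 m³ → container 2 (remaining 20 m³)
12 m³ → container 2 (remaining 8 m³)
13 m³ → container 3 (remaining 17 m³)
12 m³ → container 3 (remaining 5 m³)
13 m³ → container 4 (remaining 17 m³)
12 m³ → container 4 (remaining 5 m³)
11 m³ → container 5 (remaining 19 m³)

5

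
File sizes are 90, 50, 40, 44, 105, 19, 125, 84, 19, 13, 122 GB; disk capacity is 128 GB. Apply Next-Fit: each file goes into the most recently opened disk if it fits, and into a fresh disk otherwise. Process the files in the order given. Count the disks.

90 GB → disk 1 (remaining 38 GB)
50 GB → disk 2 (remaining 78 GB)
40 GB → disk 2 (remaining 38 GB)
44 GB → disk 3 (remaining 84 GB)
105 GB → disk 4 (remaining 23 GB)
19 GB → disk 4 (remaining 4 GB)
125 GB → disk 5 (remaining 3 GB)
84 GB → disk 6 (remaining 44 GB)
19 GB → disk 6 (remaining 25 GB)
13 GB → disk 6 (remaining 12 GB)
122 GB → disk 7 (remaining 6 GB)
Final disks: [90] [50,40] [44] [105,19] [125] [84,19,13] [122].

7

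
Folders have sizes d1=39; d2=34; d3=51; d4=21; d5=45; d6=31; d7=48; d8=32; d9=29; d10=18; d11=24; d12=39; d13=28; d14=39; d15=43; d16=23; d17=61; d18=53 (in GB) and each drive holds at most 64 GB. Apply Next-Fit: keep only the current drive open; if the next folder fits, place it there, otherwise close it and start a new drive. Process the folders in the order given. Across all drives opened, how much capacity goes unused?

366

d1 (39 GB) → drive 1 (remaining 25 GB)
d2 (34 GB) → drive 2 (remaining 30 GB)
d3 (51 GB) → drive 3 (remaining 13 GB)
d4 (21 GB) → drive 4 (remaining 43 GB)
d5 (45 GB) → drive 5 (remaining 19 GB)
d6 (31 GB) → drive 6 (remaining 33 GB)
d7 (48 GB) → drive 7 (remaining 16 GB)
d8 (32 GB) → drive 8 (remaining 32 GB)
d9 (29 GB) → drive 8 (remaining 3 GB)
d10 (18 GB) → drive 9 (remaining 46 GB)
d11 (24 GB) → drive 9 (remaining 22 GB)
d12 (39 GB) → drive 10 (remaining 25 GB)
d13 (28 GB) → drive 11 (remaining 36 GB)
d14 (39 GB) → drive 12 (remaining 25 GB)
d15 (43 GB) → drive 13 (remaining 21 GB)
d16 (23 GB) → drive 14 (remaining 41 GB)
d17 (61 GB) → drive 15 (remaining 3 GB)
d18 (53 GB) → drive 16 (remaining 11 GB)
16 drives × 64 GB = 1024 GB; used 658 GB; unused 366 GB.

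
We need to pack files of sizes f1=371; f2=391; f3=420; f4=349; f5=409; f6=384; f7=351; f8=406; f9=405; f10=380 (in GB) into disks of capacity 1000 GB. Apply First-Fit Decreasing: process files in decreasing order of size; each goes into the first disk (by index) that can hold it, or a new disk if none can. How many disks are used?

5 disks

Sorted descending: 420, 409, 406, 405, 391, 384, 380, 371, 351, 349.
disk 1: place 420 GB, 580 GB left
disk 1: place 409 GB, 171 GB left
disk 2: place 406 GB, 594 GB left
disk 2: place 405 GB, 189 GB left
disk 3: place 391 GB, 609 GB left
disk 3: place 384 GB, 225 GB left
disk 4: place 380 GB, 620 GB left
disk 4: place 371 GB, 249 GB left
disk 5: place 351 GB, 649 GB left
disk 5: place 349 GB, 300 GB left
Final disks: [420,409] [406,405] [391,384] [380,371] [351,349].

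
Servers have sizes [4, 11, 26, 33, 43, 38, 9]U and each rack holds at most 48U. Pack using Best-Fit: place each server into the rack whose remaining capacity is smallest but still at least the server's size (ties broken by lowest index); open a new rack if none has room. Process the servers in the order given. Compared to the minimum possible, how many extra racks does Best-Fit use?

Best-Fit: [4,11,26] [33] [43] [38,9] → 4 racks.
Total size 164U; any packing needs at least ⌈164/48⌉ = 4 racks.
So 4 is already optimal.

0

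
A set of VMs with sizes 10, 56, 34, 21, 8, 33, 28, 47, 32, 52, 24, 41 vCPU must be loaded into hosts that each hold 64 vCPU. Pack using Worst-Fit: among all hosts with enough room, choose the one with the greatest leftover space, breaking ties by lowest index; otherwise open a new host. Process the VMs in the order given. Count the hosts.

8 hosts

Put 10 vCPU in host 1; 54 vCPU remain.
Put 56 vCPU in host 2; 8 vCPU remain.
Put 34 vCPU in host 1; 20 vCPU remain.
Put 21 vCPU in host 3; 43 vCPU remain.
Put 8 vCPU in host 3; 35 vCPU remain.
Put 33 vCPU in host 3; 2 vCPU remain.
Put 28 vCPU in host 4; 36 vCPU remain.
Put 47 vCPU in host 5; 17 vCPU remain.
Put 32 vCPU in host 4; 4 vCPU remain.
Put 52 vCPU in host 6; 12 vCPU remain.
Put 24 vCPU in host 7; 40 vCPU remain.
Put 41 vCPU in host 8; 23 vCPU remain.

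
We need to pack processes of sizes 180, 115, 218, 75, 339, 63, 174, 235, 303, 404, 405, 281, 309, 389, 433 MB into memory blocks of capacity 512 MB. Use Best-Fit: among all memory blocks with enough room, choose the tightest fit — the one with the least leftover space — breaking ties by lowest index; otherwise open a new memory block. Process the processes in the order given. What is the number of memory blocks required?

Put 180 MB in memory block 1; 332 MB remain.
Put 115 MB in memory block 1; 217 MB remain.
Put 218 MB in memory block 2; 294 MB remain.
Put 75 MB in memory block 1; 142 MB remain.
Put 339 MB in memory block 3; 173 MB remain.
Put 63 MB in memory block 1; 79 MB remain.
Put 174 MB in memory block 2; 120 MB remain.
Put 235 MB in memory block 4; 277 MB remain.
Put 303 MB in memory block 5; 209 MB remain.
Put 404 MB in memory block 6; 108 MB remain.
Put 405 MB in memory block 7; 107 MB remain.
Put 281 MB in memory block 8; 231 MB remain.
Put 309 MB in memory block 9; 203 MB remain.
Put 389 MB in memory block 10; 123 MB remain.
Put 433 MB in memory block 11; 79 MB remain.
Final memory blocks: [180,115,75,63] [218,174] [339] [235] [303] [404] [405] [281] [309] [389] [433].

11 memory blocks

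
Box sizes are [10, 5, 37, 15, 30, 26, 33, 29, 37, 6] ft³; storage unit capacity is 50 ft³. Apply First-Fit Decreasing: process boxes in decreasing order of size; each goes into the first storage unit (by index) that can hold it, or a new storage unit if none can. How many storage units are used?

Sorted descending: 37, 37, 33, 30, 29, 26, 15, 10, 6, 5.
37 ft³ → storage unit 1 (remaining 13 ft³)
37 ft³ → storage unit 2 (remaining 13 ft³)
33 ft³ → storage unit 3 (remaining 17 ft³)
30 ft³ → storage unit 4 (remaining 20 ft³)
29 ft³ → storage unit 5 (remaining 21 ft³)
26 ft³ → storage unit 6 (remaining 24 ft³)
15 ft³ → storage unit 3 (remaining 2 ft³)
10 ft³ → storage unit 1 (remaining 3 ft³)
6 ft³ → storage unit 2 (remaining 7 ft³)
5 ft³ → storage unit 2 (remaining 2 ft³)

6 storage units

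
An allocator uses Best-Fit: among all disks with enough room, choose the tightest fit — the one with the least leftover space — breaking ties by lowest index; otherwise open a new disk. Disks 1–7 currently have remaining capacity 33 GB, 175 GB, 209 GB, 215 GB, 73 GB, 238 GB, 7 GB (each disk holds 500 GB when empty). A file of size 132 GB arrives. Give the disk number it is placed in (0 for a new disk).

2

Disks with room: disk 2 (175 GB), disk 3 (209 GB), disk 4 (215 GB), disk 6 (238 GB).
Tightest fit is disk 2 with 175 GB free.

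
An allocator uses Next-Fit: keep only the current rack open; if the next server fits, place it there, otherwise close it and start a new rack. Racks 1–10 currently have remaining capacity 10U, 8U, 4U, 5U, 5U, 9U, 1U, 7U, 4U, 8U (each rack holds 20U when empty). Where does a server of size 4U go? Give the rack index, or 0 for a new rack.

10

Next-Fit only looks at rack 10, which has 8U free.
4U fits there.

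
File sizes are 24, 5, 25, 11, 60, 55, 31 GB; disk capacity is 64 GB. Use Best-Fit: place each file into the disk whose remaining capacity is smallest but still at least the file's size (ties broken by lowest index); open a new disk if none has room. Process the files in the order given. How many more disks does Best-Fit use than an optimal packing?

Best-Fit: [24,5,25] [11,31] [60] [55] → 4 disks.
Total size 211 GB; any packing needs at least ⌈211/64⌉ = 4 disks.
So 4 is already optimal.

0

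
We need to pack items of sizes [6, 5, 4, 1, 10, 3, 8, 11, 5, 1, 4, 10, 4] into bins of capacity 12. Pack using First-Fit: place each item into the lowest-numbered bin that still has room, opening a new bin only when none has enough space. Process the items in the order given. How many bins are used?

7

6 → bin 1 (remaining 6)
5 → bin 1 (remaining 1)
4 → bin 2 (remaining 8)
1 → bin 1 (remaining 0)
10 → bin 3 (remaining 2)
3 → bin 2 (remaining 5)
8 → bin 4 (remaining 4)
11 → bin 5 (remaining 1)
5 → bin 2 (remaining 0)
1 → bin 3 (remaining 1)
4 → bin 4 (remaining 0)
10 → bin 6 (remaining 2)
4 → bin 7 (remaining 8)
Final bins: [6,5,1] [4,3,5] [10,1] [8,4] [11] [10] [4].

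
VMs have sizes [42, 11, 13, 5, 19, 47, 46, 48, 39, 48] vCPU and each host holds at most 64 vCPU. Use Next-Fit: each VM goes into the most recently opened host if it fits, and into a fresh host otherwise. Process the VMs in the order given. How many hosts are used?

42 vCPU → host 1 (remaining 22 vCPU)
11 vCPU → host 1 (remaining 11 vCPU)
13 vCPU → host 2 (remaining 51 vCPU)
5 vCPU → host 2 (remaining 46 vCPU)
19 vCPU → host 2 (remaining 27 vCPU)
47 vCPU → host 3 (remaining 17 vCPU)
46 vCPU → host 4 (remaining 18 vCPU)
48 vCPU → host 5 (remaining 16 vCPU)
39 vCPU → host 6 (remaining 25 vCPU)
48 vCPU → host 7 (remaining 16 vCPU)
Final hosts: [42,11] [13,5,19] [47] [46] [48] [39] [48].

7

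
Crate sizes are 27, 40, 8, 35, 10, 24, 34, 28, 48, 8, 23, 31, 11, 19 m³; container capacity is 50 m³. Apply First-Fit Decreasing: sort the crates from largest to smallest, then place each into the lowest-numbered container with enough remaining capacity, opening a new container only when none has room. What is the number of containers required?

Sorted descending: 48, 40, 35, 34, 31, 28, 27, 24, 23, 19, 11, 10, 8, 8.
48 m³ → container 1 (remaining 2 m³)
40 m³ → container 2 (remaining 10 m³)
35 m³ → container 3 (remaining 15 m³)
34 m³ → container 4 (remaining 16 m³)
31 m³ → container 5 (remaining 19 m³)
28 m³ → container 6 (remaining 22 m³)
27 m³ → container 7 (remaining 23 m³)
24 m³ → container 8 (remaining 26 m³)
23 m³ → container 7 (remaining 0 m³)
19 m³ → container 5 (remaining 0 m³)
11 m³ → container 3 (remaining 4 m³)
10 m³ → container 2 (remaining 0 m³)
8 m³ → container 4 (remaining 8 m³)
8 m³ → container 4 (remaining 0 m³)
Final containers: [48] [40,10] [35,11] [34,8,8] [31,19] [28] [27,23] [24].

8 containers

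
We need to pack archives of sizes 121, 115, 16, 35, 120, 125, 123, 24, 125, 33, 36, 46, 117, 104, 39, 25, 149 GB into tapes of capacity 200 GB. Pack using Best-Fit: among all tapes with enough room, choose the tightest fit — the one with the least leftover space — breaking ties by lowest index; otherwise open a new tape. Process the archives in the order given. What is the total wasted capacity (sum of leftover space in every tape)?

Put 121 GB in tape 1; 79 GB remain.
Put 115 GB in tape 2; 85 GB remain.
Put 16 GB in tape 1; 63 GB remain.
Put 35 GB in tape 1; 28 GB remain.
Put 120 GB in tape 3; 80 GB remain.
Put 125 GB in tape 4; 75 GB remain.
Put 123 GB in tape 5; 77 GB remain.
Put 24 GB in tape 1; 4 GB remain.
Put 125 GB in tape 6; 75 GB remain.
Put 33 GB in tape 4; 42 GB remain.
Put 36 GB in tape 4; 6 GB remain.
Put 46 GB in tape 6; 29 GB remain.
Put 117 GB in tape 7; 83 GB remain.
Put 104 GB in tape 8; 96 GB remain.
Put 39 GB in tape 5; 38 GB remain.
Put 25 GB in tape 6; 4 GB remain.
Put 149 GB in tape 9; 51 GB remain.
9 tapes × 200 GB = 1800 GB; used 1353 GB; unused 447 GB.

447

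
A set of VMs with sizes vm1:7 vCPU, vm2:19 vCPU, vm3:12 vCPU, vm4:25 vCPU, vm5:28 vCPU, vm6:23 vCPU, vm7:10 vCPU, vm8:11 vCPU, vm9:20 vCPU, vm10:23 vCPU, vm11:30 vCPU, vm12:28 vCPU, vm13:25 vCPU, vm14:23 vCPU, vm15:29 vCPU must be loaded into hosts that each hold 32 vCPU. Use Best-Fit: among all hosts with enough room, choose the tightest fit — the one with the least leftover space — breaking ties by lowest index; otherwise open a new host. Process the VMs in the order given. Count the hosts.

12

vm1 (7 vCPU) → host 1 (remaining 25 vCPU)
vm2 (19 vCPU) → host 1 (remaining 6 vCPU)
vm3 (12 vCPU) → host 2 (remaining 20 vCPU)
vm4 (25 vCPU) → host 3 (remaining 7 vCPU)
vm5 (28 vCPU) → host 4 (remaining 4 vCPU)
vm6 (23 vCPU) → host 5 (remaining 9 vCPU)
vm7 (10 vCPU) → host 2 (remaining 10 vCPU)
vm8 (11 vCPU) → host 6 (remaining 21 vCPU)
vm9 (20 vCPU) → host 6 (remaining 1 vCPU)
vm10 (23 vCPU) → host 7 (remaining 9 vCPU)
vm11 (30 vCPU) → host 8 (remaining 2 vCPU)
vm12 (28 vCPU) → host 9 (remaining 4 vCPU)
vm13 (25 vCPU) → host 10 (remaining 7 vCPU)
vm14 (23 vCPU) → host 11 (remaining 9 vCPU)
vm15 (29 vCPU) → host 12 (remaining 3 vCPU)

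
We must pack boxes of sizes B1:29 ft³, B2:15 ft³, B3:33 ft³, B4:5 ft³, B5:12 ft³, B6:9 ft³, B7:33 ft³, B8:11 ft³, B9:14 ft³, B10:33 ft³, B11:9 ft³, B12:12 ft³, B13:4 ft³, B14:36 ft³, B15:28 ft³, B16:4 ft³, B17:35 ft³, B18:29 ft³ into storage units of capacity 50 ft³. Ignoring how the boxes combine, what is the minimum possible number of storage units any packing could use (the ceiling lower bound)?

8

Total size = 29 + 15 + 33 + 5 + 12 + 9 + 33 + 11 + 14 + 33 + 9 + 12 + 4 + 36 + 28 + 4 + 35 + 29 = 351 ft³.
⌈351 / 50⌉ = 8.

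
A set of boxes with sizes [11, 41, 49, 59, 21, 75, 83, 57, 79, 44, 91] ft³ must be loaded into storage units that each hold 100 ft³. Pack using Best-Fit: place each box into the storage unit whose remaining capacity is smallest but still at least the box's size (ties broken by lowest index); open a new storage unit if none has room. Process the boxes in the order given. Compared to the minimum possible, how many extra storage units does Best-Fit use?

1

Best-Fit: [11,41,44] [49] [59,21] [75] [83] [57] [79] [91] → 8 storage units.
Total size 610 ft³; any packing needs at least ⌈610/100⌉ = 7 storage units.
An optimal packing achieves that bound: [91] [83,11] [79,21] [75] [59,41] [57] [49,44] → 7 storage units.
Excess: 8 − 7 = 1.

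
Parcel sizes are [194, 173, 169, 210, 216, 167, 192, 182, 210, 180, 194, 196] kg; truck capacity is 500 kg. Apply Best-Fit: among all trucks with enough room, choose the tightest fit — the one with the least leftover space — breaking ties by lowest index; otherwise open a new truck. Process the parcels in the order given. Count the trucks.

194 kg → truck 1 (remaining 306 kg)
173 kg → truck 1 (remaining 133 kg)
169 kg → truck 2 (remaining 331 kg)
210 kg → truck 2 (remaining 121 kg)
216 kg → truck 3 (remaining 284 kg)
167 kg → truck 3 (remaining 117 kg)
192 kg → truck 4 (remaining 308 kg)
182 kg → truck 4 (remaining 126 kg)
210 kg → truck 5 (remaining 290 kg)
180 kg → truck 5 (remaining 110 kg)
194 kg → truck 6 (remaining 306 kg)
196 kg → truck 6 (remaining 110 kg)

6 trucks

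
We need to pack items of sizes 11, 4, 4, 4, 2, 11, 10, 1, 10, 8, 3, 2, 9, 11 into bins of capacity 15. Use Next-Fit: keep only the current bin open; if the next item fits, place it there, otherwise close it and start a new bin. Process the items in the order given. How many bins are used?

8

11 → bin 1 (remaining 4)
4 → bin 1 (remaining 0)
4 → bin 2 (remaining 11)
4 → bin 2 (remaining 7)
2 → bin 2 (remaining 5)
11 → bin 3 (remaining 4)
10 → bin 4 (remaining 5)
1 → bin 4 (remaining 4)
10 → bin 5 (remaining 5)
8 → bin 6 (remaining 7)
3 → bin 6 (remaining 4)
2 → bin 6 (remaining 2)
9 → bin 7 (remaining 6)
11 → bin 8 (remaining 4)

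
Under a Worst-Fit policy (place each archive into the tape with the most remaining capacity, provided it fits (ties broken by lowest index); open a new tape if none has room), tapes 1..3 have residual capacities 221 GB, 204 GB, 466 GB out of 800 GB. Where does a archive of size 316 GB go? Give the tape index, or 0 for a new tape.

3

Tapes with room: tape 3 (466 GB).
Most room is tape 3 with 466 GB free.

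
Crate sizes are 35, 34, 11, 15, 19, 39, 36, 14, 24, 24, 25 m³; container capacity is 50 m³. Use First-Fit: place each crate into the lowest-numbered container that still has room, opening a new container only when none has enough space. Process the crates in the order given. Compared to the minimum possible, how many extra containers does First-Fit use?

1

First-Fit: [35,11] [34,15] [19,14] [39] [36] [24,24] [25] → 7 containers.
Total size 276 m³; any packing needs at least ⌈276/50⌉ = 6 containers.
An optimal packing achieves that bound: [39,11] [36,14] [35,15] [34] [25,24] [24,19] → 6 containers.
Excess: 7 − 6 = 1.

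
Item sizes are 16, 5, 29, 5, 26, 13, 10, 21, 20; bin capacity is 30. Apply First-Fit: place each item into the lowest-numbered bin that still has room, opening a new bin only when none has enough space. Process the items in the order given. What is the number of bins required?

16 → bin 1 (remaining 14)
5 → bin 1 (remaining 9)
29 → bin 2 (remaining 1)
5 → bin 1 (remaining 4)
26 → bin 3 (remaining 4)
13 → bin 4 (remaining 17)
10 → bin 4 (remaining 7)
21 → bin 5 (remaining 9)
20 → bin 6 (remaining 10)

6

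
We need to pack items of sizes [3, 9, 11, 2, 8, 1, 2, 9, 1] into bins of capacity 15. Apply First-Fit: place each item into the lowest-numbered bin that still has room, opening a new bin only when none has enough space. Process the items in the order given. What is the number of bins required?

bin 1: place 3, 12 left
bin 1: place 9, 3 left
bin 2: place 11, 4 left
bin 1: place 2, 1 left
bin 3: place 8, 7 left
bin 1: place 1, 0 left
bin 2: place 2, 2 left
bin 4: place 9, 6 left
bin 2: place 1, 1 left

4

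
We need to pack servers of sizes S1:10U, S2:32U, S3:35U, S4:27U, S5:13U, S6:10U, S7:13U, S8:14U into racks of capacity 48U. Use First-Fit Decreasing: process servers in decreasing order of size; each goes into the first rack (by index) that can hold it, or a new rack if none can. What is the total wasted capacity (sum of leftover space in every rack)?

Sorted descending: 35, 32, 27, 14, 13, 13, 10, 10.
rack 1: place 35U, 13U left
rack 2: place 32U, 16U left
rack 3: place 27U, 21U left
rack 2: place 14U, 2U left
rack 1: place 13U, 0U left
rack 3: place 13U, 8U left
rack 4: place 10U, 38U left
rack 4: place 10U, 28U left
4 racks × 48U = 192U; used 154U; unused 38U.

38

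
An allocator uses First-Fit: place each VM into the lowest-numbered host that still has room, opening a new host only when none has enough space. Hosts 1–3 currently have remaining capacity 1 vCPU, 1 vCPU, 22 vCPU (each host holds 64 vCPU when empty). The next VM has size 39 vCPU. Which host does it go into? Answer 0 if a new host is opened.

No host has ≥ 39 vCPU free, so a new host is opened.

0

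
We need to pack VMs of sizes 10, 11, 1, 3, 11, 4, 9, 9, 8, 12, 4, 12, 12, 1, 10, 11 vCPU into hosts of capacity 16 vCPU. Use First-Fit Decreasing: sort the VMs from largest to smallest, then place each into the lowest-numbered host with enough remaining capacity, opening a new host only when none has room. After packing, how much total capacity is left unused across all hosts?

48

Sorted descending: 12, 12, 12, 11, 11, 11, 10, 10, 9, 9, 8, 4, 4, 3, 1, 1.
host 1: place 12 vCPU, 4 vCPU left
host 2: place 12 vCPU, 4 vCPU left
host 3: place 12 vCPU, 4 vCPU left
host 4: place 11 vCPU, 5 vCPU left
host 5: place 11 vCPU, 5 vCPU left
host 6: place 11 vCPU, 5 vCPU left
host 7: place 10 vCPU, 6 vCPU left
host 8: place 10 vCPU, 6 vCPU left
host 9: place 9 vCPU, 7 vCPU left
host 10: place 9 vCPU, 7 vCPU left
host 11: place 8 vCPU, 8 vCPU left
host 1: place 4 vCPU, 0 vCPU left
host 2: place 4 vCPU, 0 vCPU left
host 3: place 3 vCPU, 1 vCPU left
host 3: place 1 vCPU, 0 vCPU left
host 4: place 1 vCPU, 4 vCPU left
11 hosts × 16 vCPU = 176 vCPU; used 128 vCPU; unused 48 vCPU.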